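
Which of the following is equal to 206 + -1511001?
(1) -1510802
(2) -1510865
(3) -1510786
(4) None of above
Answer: 4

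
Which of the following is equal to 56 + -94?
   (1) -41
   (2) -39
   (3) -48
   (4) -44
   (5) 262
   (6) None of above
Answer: 6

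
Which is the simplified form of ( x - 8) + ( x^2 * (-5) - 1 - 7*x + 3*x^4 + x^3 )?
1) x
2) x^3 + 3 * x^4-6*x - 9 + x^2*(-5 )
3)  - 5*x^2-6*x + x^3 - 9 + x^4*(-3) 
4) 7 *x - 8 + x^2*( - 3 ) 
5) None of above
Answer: 2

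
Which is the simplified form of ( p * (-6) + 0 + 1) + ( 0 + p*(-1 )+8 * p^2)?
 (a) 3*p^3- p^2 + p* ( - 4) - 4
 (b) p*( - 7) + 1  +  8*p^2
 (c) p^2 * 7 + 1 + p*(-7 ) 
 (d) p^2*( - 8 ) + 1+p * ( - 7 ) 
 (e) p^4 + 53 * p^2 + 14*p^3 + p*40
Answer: b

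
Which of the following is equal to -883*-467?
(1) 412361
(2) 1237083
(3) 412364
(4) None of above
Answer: 1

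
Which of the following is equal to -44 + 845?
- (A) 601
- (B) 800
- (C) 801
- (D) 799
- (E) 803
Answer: C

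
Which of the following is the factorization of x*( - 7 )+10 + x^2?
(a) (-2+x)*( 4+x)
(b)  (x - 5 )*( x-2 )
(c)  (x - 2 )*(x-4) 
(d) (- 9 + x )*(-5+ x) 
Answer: b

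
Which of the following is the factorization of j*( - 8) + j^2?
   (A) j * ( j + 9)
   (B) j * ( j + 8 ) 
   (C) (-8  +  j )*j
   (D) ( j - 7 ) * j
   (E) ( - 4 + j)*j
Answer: C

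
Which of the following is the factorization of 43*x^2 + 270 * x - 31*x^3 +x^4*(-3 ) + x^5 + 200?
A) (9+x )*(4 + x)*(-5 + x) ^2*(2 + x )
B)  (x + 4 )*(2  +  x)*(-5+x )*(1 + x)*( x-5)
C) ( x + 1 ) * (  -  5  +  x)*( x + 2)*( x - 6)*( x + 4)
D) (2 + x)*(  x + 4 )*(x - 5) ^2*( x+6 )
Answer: B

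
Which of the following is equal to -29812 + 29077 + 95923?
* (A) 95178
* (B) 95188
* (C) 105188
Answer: B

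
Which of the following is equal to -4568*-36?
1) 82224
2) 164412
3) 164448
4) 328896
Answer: 3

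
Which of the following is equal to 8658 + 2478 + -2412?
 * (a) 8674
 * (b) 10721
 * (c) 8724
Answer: c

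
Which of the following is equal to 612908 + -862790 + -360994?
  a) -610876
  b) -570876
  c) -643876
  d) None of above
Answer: a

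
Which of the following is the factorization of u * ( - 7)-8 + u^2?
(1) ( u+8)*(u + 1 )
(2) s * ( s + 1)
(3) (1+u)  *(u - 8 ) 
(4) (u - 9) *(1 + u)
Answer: 3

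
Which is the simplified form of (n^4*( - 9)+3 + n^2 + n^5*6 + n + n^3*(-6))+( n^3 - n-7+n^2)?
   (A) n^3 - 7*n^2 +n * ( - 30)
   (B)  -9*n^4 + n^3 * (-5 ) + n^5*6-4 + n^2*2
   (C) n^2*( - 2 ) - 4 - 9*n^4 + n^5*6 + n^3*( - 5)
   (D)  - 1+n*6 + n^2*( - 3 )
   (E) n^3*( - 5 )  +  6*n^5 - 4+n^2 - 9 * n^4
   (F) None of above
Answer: B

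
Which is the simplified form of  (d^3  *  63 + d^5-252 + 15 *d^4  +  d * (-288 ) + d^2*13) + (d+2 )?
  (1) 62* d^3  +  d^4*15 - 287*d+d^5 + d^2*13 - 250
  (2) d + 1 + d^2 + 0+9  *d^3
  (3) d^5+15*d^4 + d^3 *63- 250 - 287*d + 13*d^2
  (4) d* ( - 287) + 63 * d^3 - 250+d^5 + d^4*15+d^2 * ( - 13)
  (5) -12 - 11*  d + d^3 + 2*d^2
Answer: 3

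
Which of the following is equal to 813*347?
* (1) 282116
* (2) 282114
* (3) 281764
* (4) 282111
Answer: 4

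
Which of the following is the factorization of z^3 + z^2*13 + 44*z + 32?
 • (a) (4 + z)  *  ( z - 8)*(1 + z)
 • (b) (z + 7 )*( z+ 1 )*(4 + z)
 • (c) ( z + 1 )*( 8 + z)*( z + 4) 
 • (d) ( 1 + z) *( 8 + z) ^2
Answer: c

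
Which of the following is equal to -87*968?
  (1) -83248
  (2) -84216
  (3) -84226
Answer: 2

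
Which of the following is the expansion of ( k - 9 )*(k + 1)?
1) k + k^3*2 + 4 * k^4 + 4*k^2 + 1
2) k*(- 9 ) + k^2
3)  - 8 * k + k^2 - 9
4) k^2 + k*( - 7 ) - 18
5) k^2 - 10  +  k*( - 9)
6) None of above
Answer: 3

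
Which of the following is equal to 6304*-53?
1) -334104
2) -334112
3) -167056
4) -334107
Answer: 2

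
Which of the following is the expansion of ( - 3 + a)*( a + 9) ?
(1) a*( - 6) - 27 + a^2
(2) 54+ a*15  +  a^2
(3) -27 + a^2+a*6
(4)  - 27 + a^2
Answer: 3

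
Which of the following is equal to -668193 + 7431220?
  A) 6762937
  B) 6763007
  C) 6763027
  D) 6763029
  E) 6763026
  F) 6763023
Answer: C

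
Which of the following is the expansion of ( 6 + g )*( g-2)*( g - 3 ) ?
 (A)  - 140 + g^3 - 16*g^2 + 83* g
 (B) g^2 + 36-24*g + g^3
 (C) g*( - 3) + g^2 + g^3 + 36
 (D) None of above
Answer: B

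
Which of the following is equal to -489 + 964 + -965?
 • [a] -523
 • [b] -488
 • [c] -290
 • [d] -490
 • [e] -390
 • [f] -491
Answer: d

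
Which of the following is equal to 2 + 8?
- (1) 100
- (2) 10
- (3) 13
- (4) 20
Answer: 2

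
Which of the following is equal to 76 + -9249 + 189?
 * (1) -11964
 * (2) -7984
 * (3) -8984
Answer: 3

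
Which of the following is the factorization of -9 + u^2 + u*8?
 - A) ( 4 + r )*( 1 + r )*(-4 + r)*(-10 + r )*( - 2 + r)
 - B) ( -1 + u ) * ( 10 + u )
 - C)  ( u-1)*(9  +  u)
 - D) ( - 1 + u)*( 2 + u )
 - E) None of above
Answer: C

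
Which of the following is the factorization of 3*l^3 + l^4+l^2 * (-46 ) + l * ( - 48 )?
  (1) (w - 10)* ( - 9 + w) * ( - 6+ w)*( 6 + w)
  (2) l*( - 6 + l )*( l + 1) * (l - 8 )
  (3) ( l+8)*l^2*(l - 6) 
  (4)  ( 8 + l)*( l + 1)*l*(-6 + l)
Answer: 4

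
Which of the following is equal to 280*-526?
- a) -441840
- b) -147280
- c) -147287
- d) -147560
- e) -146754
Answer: b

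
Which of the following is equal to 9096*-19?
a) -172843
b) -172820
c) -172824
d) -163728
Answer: c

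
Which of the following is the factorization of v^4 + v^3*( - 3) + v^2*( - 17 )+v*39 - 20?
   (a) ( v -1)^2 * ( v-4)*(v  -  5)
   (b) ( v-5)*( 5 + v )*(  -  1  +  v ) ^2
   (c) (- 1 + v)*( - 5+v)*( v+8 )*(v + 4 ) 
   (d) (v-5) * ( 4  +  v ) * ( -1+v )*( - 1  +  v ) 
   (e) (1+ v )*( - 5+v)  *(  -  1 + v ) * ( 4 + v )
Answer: d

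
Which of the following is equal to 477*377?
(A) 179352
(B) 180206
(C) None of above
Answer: C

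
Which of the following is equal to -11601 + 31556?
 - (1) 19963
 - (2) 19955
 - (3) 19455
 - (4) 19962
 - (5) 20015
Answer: 2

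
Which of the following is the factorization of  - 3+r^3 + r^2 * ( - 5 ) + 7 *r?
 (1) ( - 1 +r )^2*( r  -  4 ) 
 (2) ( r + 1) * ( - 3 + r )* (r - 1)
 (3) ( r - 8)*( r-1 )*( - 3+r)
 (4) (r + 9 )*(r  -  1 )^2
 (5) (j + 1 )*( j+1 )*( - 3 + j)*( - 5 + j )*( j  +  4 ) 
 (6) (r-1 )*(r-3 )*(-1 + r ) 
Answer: 6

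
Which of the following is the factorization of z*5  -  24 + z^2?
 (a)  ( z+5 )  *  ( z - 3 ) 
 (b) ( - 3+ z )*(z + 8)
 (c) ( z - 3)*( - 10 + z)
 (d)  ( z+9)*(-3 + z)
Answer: b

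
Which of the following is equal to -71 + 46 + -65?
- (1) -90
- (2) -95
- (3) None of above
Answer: 1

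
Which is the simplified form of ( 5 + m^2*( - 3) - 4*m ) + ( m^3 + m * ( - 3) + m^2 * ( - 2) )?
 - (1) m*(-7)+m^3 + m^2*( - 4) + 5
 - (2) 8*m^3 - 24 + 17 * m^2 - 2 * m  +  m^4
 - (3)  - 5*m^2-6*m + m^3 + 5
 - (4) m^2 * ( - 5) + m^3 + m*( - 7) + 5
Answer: 4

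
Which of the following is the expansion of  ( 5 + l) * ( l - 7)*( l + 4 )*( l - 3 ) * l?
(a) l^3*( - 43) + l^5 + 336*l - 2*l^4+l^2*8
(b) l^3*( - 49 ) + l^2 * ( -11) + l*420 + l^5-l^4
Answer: b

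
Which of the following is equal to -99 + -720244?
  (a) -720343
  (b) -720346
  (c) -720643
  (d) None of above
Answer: a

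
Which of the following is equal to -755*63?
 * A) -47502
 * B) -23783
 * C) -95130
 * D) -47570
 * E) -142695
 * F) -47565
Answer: F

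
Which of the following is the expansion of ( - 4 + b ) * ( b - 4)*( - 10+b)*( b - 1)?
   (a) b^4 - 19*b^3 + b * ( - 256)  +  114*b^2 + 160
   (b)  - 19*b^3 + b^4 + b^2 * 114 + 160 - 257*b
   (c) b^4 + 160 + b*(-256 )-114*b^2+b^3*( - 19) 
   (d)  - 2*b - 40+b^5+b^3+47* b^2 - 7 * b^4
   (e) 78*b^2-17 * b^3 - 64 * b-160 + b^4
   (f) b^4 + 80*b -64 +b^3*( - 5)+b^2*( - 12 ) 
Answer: a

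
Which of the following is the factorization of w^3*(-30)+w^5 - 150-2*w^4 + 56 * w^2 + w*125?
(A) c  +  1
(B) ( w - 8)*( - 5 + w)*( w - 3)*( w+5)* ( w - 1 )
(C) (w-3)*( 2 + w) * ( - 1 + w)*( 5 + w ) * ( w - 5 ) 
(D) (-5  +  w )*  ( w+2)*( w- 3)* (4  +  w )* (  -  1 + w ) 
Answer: C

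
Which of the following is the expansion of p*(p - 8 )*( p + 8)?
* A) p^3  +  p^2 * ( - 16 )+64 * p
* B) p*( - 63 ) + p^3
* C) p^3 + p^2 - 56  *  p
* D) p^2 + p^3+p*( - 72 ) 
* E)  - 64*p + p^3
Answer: E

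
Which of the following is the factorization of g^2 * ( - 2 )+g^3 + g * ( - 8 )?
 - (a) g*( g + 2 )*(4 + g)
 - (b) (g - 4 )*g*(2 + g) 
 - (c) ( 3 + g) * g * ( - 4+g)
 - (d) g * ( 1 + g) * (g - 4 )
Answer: b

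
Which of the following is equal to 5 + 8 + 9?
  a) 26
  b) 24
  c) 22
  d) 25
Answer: c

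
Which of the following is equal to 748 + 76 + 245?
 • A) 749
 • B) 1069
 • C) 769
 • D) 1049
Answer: B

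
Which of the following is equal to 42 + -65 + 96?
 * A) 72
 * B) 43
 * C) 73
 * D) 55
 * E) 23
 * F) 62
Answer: C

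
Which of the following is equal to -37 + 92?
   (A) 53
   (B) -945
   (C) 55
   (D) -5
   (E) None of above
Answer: C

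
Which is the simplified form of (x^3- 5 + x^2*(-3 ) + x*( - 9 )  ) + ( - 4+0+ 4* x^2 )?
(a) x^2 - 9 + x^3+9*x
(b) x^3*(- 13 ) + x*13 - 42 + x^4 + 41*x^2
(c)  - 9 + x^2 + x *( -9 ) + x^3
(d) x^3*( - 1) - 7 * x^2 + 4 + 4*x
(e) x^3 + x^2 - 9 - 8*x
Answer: c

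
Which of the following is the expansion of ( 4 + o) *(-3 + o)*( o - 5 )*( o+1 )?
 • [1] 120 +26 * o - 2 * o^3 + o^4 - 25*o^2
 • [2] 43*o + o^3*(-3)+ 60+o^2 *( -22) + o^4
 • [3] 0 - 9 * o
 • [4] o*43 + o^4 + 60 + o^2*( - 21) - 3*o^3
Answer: 4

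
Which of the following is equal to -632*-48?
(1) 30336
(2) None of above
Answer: 1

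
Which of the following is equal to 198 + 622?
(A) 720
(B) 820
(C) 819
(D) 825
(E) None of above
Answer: B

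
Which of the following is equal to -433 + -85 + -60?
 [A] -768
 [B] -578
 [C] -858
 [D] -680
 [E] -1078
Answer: B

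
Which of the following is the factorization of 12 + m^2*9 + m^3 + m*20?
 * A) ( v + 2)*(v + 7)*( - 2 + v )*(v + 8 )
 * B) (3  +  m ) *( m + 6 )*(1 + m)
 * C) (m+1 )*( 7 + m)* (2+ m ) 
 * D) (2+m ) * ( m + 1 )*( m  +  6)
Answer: D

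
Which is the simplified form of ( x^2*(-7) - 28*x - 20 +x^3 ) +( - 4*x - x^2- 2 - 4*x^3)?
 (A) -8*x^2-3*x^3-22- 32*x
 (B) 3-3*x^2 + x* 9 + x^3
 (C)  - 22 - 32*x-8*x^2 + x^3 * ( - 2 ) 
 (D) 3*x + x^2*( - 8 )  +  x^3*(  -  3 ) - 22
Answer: A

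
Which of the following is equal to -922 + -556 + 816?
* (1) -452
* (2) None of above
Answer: 2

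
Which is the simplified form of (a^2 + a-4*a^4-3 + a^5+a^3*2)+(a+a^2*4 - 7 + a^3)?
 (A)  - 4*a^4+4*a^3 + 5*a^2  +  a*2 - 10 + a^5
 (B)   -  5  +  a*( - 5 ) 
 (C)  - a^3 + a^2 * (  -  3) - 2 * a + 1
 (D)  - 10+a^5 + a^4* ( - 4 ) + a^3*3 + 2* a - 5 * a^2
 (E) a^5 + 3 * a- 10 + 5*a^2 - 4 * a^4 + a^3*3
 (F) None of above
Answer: F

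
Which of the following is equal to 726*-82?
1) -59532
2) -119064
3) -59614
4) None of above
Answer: 1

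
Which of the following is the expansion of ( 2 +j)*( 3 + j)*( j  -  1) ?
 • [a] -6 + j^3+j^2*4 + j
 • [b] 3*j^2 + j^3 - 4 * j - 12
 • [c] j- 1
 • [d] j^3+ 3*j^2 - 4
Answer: a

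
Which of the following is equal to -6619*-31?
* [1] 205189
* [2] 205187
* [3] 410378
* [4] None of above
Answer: 1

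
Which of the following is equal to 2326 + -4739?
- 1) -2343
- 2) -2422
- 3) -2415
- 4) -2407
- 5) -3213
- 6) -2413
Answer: 6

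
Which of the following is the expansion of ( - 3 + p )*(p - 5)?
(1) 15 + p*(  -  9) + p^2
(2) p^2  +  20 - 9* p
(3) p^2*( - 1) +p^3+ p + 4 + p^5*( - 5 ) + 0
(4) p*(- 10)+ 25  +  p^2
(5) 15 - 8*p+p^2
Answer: 5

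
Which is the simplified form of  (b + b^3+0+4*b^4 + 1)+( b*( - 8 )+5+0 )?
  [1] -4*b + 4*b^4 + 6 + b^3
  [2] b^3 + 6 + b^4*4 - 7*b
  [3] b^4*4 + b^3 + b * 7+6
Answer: 2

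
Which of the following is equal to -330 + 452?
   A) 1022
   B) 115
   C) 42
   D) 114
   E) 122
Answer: E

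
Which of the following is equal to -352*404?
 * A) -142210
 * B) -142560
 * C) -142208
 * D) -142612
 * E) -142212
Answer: C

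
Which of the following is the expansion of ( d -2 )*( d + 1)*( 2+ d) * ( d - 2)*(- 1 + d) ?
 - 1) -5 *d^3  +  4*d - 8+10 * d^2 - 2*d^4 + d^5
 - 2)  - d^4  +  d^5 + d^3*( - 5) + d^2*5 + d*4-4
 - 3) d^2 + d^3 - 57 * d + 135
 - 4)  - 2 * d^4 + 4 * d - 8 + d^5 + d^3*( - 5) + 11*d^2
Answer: 1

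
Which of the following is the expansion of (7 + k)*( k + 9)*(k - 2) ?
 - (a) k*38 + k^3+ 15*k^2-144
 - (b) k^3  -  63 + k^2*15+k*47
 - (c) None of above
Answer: c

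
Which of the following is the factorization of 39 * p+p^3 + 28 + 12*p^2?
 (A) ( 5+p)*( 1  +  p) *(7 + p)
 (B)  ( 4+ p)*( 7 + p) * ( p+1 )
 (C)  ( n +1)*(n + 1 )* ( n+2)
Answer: B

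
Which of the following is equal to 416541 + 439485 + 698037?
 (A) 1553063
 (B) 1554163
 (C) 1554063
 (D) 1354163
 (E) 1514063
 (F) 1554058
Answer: C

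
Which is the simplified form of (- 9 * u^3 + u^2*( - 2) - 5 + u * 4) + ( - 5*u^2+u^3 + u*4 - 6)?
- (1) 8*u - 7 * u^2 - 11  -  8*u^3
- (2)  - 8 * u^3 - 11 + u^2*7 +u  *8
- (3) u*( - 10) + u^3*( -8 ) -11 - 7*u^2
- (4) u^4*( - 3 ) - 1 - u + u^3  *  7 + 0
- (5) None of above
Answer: 1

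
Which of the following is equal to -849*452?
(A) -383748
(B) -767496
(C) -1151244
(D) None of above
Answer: A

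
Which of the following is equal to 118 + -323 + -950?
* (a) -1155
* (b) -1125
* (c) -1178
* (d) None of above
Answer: a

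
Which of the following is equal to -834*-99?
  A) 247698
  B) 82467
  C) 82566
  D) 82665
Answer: C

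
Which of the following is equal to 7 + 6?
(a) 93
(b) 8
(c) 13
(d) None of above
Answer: c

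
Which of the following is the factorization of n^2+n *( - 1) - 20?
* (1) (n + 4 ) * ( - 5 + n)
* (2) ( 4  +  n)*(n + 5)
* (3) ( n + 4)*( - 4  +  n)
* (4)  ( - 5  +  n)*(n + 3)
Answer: 1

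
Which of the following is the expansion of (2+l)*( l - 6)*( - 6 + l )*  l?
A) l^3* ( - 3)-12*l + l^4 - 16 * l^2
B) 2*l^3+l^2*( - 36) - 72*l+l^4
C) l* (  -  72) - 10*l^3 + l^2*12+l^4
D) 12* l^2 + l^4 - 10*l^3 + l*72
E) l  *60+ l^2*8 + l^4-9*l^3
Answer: D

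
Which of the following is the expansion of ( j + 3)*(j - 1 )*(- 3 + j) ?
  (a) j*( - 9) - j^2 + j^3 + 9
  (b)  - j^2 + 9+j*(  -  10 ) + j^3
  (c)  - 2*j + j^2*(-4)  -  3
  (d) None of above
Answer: a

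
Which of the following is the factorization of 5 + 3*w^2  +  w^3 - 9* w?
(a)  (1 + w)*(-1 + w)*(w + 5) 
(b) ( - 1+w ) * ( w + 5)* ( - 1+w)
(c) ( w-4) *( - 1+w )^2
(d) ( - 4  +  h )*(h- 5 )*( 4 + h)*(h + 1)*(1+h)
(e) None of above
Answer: b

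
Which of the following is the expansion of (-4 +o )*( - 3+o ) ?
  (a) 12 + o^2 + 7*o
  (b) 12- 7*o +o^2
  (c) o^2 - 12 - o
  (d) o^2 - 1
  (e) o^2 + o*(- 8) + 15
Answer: b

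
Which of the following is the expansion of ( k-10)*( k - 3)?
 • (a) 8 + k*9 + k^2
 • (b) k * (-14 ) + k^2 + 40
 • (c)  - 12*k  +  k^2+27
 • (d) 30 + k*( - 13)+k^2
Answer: d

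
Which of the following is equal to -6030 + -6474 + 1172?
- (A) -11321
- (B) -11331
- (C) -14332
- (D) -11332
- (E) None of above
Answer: D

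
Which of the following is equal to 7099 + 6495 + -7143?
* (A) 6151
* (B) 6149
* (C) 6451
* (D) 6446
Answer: C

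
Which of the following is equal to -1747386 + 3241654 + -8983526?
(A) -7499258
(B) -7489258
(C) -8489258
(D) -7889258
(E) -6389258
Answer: B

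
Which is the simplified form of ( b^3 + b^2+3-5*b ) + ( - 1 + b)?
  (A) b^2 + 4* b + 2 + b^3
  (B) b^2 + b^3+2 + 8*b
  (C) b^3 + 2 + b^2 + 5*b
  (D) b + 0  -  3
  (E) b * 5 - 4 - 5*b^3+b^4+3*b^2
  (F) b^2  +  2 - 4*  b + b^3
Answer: F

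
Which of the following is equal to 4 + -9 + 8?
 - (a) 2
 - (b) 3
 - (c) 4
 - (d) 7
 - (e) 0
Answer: b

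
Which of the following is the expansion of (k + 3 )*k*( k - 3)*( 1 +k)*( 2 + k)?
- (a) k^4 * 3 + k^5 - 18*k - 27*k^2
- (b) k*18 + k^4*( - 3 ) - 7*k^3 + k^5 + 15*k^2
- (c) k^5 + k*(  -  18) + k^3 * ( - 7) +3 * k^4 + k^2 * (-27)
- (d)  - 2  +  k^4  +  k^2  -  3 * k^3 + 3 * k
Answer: c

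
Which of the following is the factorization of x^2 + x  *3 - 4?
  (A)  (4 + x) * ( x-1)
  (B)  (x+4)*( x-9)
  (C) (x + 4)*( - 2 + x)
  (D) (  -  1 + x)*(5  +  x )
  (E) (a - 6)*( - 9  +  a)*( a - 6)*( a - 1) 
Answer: A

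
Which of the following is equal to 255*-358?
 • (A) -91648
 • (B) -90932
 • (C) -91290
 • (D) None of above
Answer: C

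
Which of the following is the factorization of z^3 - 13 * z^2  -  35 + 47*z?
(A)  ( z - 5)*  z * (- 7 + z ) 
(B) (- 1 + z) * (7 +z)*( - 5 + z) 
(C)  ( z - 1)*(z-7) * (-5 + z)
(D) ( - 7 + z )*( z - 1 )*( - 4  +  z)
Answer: C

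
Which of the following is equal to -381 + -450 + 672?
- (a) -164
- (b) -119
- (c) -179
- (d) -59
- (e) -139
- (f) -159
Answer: f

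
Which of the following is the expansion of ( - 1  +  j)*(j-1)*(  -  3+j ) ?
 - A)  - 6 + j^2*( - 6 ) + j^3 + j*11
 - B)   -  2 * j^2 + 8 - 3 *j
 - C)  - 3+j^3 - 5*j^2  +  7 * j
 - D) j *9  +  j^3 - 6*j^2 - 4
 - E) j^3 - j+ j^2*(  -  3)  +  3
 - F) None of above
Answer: C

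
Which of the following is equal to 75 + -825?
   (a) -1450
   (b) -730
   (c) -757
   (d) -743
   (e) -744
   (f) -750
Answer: f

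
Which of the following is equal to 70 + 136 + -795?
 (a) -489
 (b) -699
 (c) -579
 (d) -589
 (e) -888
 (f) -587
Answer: d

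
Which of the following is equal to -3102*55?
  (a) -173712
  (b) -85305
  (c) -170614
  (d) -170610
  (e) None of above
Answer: d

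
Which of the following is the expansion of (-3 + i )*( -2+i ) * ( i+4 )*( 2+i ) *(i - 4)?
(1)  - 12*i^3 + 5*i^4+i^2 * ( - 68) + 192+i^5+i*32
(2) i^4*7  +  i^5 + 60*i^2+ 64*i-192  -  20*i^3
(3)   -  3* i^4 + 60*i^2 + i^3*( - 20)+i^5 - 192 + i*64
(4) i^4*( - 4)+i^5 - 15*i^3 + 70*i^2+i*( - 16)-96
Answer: 3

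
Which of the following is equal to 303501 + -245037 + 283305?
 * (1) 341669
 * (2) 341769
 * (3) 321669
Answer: 2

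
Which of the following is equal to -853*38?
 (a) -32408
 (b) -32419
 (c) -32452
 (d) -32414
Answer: d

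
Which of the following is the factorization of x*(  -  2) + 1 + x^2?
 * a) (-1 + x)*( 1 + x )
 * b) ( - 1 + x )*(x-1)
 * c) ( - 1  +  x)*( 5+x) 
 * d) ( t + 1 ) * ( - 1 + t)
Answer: b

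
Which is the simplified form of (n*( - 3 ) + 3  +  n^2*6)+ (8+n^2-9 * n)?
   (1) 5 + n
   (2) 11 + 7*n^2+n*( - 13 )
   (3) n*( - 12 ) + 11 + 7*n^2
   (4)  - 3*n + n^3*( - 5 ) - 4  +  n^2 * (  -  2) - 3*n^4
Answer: 3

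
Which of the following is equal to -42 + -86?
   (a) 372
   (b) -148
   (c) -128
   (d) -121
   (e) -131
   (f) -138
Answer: c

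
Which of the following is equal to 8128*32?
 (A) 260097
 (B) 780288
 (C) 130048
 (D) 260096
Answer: D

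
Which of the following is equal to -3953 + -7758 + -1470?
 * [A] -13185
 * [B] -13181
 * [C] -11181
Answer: B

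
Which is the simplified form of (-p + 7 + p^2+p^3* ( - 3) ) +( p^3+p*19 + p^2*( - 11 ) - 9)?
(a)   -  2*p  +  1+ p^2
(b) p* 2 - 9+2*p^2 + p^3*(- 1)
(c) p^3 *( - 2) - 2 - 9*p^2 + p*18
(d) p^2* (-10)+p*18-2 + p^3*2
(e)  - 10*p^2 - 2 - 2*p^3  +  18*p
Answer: e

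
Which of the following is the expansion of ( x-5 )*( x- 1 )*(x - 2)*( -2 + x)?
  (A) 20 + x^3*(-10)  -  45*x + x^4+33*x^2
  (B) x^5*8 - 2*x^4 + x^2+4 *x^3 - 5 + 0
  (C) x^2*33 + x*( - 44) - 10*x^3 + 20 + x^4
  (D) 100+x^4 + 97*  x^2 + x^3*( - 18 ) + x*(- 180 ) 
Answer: C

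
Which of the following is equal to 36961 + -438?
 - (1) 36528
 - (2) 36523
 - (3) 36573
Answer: 2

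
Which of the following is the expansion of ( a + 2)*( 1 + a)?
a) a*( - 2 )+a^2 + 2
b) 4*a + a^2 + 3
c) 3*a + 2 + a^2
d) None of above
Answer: c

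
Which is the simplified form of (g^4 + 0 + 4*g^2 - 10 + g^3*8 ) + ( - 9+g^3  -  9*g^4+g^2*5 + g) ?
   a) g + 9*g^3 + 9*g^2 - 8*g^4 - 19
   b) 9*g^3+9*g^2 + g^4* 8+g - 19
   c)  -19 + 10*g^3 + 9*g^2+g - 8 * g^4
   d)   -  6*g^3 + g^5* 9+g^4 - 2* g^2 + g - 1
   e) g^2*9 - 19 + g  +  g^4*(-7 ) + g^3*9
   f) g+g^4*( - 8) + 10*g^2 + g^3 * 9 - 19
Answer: a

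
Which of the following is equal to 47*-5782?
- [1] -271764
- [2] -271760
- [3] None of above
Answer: 3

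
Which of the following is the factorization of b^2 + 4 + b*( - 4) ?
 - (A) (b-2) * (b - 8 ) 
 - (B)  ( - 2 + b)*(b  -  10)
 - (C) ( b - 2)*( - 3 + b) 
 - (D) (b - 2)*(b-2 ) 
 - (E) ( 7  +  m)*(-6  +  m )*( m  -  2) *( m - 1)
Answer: D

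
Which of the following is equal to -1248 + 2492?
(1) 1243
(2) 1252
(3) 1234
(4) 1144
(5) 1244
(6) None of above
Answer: 5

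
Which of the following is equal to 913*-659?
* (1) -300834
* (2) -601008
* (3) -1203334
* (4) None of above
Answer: 4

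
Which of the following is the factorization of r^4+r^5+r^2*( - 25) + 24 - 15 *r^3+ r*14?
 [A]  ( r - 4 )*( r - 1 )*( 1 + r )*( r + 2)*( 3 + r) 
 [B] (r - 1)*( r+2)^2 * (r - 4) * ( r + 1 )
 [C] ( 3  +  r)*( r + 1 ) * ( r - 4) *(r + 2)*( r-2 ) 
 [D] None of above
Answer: A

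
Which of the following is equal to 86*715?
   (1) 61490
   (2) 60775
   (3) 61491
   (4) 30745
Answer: 1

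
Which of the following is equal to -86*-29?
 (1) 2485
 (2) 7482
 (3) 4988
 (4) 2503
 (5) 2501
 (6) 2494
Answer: 6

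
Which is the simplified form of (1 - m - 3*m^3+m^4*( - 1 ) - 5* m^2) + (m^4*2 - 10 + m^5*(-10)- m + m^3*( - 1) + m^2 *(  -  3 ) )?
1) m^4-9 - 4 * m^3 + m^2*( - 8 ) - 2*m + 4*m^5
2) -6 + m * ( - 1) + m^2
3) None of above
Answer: 3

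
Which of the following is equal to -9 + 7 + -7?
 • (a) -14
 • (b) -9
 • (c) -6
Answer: b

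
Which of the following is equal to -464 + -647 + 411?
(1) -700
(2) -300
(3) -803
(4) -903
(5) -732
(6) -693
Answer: 1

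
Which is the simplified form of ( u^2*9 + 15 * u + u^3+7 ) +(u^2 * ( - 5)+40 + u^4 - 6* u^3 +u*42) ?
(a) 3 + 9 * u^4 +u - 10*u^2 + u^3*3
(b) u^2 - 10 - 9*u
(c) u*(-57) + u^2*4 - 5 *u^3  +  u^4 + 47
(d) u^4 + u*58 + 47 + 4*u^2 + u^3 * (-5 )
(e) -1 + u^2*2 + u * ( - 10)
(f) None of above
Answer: f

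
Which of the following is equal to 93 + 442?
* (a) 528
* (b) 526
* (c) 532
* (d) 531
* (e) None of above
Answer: e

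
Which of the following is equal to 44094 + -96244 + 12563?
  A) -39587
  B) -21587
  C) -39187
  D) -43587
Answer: A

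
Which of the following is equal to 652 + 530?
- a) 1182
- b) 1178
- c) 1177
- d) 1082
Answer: a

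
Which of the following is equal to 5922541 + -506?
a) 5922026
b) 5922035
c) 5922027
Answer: b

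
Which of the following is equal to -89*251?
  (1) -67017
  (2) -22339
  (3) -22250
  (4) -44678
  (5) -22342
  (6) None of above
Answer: 2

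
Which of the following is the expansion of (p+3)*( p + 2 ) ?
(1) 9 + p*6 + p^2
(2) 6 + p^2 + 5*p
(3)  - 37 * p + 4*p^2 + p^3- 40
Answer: 2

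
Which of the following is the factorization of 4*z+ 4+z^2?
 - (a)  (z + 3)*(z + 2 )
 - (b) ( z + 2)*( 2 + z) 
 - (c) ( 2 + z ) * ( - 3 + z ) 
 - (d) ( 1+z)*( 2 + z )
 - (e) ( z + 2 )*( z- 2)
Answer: b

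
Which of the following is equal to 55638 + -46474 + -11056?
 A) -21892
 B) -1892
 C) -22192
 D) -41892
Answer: B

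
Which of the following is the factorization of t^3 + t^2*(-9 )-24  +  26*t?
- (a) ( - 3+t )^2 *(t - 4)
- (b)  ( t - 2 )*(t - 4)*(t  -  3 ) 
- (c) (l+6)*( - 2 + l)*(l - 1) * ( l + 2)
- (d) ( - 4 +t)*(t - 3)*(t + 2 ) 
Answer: b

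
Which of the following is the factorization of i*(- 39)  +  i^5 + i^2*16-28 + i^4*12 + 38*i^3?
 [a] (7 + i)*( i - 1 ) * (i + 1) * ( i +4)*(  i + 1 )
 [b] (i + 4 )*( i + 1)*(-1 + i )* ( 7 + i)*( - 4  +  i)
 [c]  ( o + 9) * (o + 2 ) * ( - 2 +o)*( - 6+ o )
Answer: a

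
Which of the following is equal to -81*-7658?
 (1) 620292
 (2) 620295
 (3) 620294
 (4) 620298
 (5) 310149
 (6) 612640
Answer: 4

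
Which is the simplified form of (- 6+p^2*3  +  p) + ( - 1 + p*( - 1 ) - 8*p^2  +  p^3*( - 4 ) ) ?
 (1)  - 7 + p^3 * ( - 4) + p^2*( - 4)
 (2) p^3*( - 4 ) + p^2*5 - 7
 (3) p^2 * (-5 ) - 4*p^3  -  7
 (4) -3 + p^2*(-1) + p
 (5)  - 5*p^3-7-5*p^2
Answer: 3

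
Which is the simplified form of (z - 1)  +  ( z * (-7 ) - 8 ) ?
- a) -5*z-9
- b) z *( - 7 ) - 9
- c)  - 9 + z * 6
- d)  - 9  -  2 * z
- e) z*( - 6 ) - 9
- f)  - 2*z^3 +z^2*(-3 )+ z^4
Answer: e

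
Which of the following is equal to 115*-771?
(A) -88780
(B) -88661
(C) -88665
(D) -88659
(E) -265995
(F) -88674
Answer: C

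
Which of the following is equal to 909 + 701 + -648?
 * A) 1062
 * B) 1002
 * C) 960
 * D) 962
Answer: D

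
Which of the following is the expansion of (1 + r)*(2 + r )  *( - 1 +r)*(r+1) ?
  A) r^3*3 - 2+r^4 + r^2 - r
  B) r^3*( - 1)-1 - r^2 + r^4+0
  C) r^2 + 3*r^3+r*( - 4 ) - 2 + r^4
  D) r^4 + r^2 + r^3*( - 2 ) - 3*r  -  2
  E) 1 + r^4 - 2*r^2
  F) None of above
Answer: F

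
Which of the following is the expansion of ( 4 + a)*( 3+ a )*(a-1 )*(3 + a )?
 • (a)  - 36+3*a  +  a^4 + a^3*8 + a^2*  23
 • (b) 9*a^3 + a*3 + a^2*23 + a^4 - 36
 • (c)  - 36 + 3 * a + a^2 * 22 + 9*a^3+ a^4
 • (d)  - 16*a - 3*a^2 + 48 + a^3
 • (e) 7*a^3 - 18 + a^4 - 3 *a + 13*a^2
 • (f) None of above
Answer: b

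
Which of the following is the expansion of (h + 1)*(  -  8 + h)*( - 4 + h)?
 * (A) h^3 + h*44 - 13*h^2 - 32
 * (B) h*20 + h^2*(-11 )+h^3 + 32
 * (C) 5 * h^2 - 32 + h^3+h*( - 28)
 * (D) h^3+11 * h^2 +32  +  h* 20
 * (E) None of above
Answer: B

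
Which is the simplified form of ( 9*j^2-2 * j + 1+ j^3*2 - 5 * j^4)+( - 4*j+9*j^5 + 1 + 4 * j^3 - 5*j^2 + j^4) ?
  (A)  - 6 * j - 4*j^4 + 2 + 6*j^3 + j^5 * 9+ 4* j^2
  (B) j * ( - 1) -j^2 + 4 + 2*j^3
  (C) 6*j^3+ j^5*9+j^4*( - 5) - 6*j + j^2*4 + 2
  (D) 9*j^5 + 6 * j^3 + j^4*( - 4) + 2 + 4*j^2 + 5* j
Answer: A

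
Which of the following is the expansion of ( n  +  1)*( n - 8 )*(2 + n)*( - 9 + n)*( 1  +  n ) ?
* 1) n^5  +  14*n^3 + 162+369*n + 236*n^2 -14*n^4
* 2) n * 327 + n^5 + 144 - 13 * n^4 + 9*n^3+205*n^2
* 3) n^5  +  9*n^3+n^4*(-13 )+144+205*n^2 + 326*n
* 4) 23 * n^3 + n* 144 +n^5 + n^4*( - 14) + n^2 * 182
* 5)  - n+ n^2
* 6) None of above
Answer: 3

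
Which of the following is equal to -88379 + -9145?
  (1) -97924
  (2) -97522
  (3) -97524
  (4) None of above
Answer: 3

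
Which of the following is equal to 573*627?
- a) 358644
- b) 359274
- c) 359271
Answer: c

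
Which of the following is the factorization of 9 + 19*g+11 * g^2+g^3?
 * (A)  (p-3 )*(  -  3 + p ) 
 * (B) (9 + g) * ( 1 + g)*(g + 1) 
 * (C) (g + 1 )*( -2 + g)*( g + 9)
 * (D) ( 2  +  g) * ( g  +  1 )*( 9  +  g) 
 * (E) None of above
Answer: B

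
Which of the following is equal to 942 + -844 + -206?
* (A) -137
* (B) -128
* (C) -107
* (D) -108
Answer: D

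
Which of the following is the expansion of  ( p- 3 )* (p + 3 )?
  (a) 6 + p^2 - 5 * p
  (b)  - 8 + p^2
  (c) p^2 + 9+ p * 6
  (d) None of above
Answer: d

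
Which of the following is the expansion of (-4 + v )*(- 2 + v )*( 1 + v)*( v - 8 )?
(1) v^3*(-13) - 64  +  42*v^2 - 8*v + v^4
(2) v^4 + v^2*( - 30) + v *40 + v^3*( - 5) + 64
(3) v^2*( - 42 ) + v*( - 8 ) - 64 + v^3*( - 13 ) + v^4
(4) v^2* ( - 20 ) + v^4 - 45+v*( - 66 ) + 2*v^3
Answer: 1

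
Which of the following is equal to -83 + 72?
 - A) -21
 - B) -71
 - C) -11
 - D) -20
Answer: C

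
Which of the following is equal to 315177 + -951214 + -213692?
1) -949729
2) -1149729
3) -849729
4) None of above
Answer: 3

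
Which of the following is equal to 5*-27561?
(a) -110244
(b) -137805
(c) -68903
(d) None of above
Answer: b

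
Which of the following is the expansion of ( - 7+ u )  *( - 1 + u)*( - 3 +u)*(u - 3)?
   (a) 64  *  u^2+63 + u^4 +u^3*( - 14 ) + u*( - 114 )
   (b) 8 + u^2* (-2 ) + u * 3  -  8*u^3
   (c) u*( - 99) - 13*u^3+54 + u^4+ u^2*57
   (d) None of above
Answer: a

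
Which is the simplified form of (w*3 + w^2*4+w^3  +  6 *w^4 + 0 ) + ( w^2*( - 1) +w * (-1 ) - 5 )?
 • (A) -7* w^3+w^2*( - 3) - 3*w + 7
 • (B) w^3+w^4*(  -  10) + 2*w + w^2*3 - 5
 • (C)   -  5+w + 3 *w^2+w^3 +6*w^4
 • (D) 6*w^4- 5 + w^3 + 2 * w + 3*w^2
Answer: D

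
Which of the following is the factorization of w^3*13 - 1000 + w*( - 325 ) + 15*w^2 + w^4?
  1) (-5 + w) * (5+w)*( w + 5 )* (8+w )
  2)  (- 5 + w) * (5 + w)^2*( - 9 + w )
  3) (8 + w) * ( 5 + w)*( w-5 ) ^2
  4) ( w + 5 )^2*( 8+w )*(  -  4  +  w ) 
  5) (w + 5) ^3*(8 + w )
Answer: 1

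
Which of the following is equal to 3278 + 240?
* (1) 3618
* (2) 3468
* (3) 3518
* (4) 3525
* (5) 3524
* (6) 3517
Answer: 3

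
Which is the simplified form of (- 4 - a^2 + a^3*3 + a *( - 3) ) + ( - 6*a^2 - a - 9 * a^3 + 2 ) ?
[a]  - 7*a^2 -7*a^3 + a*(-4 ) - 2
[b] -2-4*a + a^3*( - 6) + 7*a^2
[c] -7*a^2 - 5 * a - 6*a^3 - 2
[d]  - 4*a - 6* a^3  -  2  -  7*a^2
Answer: d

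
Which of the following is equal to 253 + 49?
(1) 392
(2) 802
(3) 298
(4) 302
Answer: 4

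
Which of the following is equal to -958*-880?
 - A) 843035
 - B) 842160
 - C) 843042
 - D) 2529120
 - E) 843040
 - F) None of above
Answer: E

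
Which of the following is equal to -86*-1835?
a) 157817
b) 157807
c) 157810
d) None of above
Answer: c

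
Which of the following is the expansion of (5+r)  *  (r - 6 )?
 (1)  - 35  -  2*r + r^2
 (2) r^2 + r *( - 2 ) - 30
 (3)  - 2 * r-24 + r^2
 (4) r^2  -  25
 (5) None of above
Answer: 5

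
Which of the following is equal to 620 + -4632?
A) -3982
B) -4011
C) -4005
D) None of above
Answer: D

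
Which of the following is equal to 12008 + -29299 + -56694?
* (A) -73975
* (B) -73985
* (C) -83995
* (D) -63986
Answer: B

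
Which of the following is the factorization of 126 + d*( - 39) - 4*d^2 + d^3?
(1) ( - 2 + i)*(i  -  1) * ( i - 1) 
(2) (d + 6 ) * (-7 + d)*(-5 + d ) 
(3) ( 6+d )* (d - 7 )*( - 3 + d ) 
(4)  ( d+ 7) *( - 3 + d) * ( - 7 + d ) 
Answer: 3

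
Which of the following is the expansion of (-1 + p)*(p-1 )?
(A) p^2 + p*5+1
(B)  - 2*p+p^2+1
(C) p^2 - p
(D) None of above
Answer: B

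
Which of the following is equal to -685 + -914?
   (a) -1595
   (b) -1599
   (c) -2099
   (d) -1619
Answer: b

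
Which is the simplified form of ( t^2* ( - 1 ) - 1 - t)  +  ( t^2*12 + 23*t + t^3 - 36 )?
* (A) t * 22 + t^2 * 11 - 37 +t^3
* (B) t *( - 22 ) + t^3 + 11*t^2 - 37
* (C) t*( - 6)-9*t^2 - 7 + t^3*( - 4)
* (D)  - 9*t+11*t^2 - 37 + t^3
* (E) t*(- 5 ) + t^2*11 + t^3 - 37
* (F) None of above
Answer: A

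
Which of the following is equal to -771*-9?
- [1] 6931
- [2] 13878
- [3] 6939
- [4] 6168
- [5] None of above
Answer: 3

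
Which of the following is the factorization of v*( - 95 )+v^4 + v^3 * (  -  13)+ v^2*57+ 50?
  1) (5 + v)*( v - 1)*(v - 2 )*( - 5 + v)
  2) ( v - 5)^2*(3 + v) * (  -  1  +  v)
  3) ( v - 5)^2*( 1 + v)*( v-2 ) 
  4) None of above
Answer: 4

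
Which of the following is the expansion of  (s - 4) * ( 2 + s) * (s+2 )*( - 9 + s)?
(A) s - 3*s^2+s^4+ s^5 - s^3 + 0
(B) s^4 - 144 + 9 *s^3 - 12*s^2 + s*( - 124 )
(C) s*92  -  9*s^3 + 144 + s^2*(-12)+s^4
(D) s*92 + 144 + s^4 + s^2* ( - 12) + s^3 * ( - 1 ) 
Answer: C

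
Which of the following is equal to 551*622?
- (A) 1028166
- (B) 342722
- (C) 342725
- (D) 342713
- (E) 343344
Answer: B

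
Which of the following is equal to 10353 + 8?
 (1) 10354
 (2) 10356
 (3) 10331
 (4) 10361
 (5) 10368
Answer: 4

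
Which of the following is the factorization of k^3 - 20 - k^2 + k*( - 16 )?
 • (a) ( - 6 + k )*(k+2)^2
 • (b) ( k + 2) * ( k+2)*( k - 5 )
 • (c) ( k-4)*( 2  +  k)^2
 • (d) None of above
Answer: b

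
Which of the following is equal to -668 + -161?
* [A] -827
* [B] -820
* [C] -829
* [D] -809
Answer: C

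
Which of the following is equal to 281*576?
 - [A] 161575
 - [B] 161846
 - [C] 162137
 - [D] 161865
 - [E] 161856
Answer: E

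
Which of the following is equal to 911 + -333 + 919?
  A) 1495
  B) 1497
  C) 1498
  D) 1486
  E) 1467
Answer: B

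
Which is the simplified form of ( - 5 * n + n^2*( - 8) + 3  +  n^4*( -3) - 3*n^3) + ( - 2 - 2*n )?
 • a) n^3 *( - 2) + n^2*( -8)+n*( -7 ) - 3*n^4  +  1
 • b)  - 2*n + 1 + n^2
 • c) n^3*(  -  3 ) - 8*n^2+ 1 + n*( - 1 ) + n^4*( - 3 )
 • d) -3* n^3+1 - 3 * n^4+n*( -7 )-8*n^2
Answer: d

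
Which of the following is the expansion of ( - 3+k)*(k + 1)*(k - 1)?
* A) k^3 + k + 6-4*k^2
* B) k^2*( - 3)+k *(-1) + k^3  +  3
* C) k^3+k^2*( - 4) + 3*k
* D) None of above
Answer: B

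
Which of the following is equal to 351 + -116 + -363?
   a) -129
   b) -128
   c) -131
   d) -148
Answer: b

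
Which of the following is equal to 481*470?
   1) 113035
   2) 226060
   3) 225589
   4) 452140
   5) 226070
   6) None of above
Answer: 5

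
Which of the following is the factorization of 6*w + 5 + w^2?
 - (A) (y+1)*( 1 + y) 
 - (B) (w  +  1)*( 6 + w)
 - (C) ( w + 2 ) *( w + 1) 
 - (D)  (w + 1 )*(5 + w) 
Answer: D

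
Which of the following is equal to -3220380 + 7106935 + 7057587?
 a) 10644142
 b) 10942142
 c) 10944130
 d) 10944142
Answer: d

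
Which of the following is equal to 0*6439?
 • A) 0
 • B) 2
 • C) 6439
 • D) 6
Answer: A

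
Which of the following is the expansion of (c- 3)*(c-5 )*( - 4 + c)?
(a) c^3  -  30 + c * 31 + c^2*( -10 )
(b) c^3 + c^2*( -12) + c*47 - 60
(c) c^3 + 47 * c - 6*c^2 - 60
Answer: b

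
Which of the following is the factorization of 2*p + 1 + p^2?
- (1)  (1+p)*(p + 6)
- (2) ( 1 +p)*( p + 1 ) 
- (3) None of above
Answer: 2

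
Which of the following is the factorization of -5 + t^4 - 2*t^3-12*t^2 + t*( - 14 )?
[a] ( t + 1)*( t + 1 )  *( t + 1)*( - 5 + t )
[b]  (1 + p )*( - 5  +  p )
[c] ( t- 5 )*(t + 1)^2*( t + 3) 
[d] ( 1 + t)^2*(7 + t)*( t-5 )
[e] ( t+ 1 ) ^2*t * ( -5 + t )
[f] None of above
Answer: a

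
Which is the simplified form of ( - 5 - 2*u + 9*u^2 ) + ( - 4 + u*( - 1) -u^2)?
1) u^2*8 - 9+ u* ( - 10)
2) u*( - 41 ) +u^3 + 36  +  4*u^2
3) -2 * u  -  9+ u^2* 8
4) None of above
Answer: 4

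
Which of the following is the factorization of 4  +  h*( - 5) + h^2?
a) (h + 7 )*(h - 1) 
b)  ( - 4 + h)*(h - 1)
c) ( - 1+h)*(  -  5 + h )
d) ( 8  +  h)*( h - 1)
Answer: b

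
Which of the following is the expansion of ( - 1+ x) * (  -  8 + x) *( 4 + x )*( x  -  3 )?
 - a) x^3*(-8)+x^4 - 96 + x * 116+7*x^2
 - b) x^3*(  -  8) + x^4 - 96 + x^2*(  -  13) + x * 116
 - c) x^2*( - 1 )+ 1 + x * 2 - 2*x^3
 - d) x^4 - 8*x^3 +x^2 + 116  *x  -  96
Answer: b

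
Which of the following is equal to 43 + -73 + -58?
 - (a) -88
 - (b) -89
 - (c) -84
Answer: a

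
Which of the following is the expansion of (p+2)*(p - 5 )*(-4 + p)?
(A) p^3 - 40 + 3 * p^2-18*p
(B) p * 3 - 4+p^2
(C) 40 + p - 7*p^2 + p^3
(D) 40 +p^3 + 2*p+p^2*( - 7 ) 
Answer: D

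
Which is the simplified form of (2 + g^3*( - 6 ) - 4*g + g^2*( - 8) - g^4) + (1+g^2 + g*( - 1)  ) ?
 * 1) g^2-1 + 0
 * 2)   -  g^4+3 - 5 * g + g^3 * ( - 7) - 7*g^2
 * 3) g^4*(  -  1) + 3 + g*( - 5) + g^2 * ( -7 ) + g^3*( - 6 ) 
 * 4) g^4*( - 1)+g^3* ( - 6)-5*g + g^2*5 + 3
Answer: 3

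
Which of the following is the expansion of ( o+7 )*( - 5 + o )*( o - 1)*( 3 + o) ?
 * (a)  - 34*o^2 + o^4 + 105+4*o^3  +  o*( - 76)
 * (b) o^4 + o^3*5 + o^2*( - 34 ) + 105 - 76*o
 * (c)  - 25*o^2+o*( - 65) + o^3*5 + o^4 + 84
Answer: a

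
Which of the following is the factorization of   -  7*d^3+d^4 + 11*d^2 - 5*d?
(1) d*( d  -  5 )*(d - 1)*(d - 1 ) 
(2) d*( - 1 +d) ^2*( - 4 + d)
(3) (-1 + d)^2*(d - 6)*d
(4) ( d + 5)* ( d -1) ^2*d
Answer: 1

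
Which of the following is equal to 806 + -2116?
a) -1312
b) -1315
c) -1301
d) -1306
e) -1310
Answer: e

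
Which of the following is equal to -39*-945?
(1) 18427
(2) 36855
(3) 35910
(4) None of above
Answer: 2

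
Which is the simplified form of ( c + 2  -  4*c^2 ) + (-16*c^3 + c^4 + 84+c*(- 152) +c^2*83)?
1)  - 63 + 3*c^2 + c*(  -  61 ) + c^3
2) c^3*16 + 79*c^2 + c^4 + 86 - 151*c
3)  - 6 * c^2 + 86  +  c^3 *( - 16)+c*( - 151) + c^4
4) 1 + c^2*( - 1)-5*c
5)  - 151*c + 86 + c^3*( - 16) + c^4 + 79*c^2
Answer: 5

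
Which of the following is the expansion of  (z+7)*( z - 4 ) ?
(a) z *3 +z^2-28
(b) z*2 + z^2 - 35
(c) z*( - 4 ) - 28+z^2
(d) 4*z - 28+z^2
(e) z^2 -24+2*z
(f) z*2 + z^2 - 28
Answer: a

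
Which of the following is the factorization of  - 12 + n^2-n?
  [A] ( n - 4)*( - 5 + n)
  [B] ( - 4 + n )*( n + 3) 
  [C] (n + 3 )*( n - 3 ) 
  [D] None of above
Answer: B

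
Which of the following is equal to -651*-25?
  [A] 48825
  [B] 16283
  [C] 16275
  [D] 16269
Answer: C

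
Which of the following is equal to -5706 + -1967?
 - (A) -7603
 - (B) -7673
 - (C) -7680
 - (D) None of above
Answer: B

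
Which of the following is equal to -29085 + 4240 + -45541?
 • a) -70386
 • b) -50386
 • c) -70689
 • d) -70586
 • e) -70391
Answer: a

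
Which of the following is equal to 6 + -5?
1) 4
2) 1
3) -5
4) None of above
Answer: 2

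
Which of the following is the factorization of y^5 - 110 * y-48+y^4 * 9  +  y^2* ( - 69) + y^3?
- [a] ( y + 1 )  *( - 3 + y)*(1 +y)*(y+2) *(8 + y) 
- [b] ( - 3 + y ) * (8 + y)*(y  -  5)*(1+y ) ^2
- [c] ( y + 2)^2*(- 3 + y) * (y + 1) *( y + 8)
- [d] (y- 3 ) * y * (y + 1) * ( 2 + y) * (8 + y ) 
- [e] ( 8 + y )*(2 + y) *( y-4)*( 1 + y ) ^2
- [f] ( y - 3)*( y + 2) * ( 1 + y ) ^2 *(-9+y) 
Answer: a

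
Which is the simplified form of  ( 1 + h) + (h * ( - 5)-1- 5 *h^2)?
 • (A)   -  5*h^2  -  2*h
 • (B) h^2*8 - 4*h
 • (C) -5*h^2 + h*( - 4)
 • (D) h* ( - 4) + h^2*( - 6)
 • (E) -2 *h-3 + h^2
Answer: C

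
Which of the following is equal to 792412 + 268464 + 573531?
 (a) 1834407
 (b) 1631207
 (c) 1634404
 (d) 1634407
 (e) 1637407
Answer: d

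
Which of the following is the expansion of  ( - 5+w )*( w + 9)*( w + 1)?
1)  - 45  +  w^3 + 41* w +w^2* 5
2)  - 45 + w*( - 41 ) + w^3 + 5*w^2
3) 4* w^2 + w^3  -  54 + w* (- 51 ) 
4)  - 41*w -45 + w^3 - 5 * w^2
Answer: 2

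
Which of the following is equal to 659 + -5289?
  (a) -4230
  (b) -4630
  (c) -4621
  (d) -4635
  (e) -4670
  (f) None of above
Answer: b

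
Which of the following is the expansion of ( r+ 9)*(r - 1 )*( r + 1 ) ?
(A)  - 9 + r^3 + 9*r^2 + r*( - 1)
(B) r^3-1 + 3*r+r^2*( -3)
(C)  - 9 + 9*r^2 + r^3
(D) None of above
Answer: A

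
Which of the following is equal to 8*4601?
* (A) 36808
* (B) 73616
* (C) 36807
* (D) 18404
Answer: A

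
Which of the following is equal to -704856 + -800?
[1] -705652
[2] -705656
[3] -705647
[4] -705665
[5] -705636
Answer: 2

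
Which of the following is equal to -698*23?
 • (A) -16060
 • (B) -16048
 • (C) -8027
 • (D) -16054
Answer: D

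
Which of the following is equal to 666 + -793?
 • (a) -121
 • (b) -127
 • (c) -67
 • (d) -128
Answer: b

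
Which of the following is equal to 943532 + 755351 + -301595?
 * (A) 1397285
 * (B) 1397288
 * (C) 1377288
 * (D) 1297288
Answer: B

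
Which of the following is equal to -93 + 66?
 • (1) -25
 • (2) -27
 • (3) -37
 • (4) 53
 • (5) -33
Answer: 2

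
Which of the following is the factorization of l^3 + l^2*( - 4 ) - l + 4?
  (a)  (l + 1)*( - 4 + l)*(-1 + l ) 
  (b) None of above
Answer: a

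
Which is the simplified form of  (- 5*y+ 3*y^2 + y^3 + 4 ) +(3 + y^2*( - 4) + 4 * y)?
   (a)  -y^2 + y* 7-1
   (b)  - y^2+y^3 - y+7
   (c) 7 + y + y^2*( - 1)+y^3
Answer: b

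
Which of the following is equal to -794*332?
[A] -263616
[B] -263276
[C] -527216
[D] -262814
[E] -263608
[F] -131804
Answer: E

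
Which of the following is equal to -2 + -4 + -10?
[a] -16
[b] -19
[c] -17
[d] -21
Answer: a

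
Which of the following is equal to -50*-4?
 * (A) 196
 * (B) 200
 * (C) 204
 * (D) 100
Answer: B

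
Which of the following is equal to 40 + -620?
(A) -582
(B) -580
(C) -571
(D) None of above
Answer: B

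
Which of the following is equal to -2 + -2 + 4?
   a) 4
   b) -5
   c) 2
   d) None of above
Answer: d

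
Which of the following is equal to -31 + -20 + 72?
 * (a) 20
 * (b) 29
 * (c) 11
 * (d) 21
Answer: d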